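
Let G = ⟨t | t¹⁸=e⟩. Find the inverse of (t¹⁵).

The order of (t¹⁵) is 6 (smallest k with (t¹⁵)ᵏ = e), so (t¹⁵)⁻¹ = (t¹⁵)⁵ = t³.
Check: (t¹⁵) · (t³) → (t¹⁵) · t³ = e, giving e as required.

Answer: t³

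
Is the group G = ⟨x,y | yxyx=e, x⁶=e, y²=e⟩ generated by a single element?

Every cyclic group is abelian. But x·y = xy while y·x = x⁵y, so x·y ≠ y·x and G is not abelian. Hence G is not cyclic.

Answer: No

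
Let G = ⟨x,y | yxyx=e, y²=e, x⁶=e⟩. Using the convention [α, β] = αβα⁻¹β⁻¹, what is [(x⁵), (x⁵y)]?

[(x⁵), (x⁵y)] = (x⁵)·(x⁵y)·(x⁵)⁻¹·(x⁵y)⁻¹.
  (x⁵) · (x⁵y) = x⁴y
  (x⁴y) · x = x³y
  (x³y) · (x⁵y) = x⁴

Answer: x⁴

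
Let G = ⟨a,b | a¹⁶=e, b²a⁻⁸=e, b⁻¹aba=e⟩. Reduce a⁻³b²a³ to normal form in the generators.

Multiply left to right, reducing at each step:
  (a¹³) · b² = a⁵
  (a⁵) · a³ = a⁸

Answer: a⁸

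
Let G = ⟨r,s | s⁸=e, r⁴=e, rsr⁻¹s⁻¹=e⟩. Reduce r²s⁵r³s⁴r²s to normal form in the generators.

Multiply left to right, reducing at each step:
  (r²) · s⁵ = r²s⁵
  (r²s⁵) · r³ = rs⁵
  (rs⁵) · s⁴ = rs
  (rs) · r² = r³s
  (r³s) · s = r³s²

Answer: r³s²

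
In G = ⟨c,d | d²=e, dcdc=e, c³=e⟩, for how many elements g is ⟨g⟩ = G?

⟨g⟩ = G would require ord(g) = |G| = 6, but the maximum element order in G is 3 < 6. So G is not cyclic and no single element generates it: the count is 0.

Answer: 0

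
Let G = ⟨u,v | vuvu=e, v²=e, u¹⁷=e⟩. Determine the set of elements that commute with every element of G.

An element z ∈ Z(G) iff z commutes with every generator.
For example e is central: e·u = u = u·e; e·v = v = v·e.
Whereas u ∉ Z(G) since u·v = uv ≠ u¹⁶v = v·u.
Checking each of the 34 elements this way gives Z(G) = {e}, of order 1.

Answer: {e}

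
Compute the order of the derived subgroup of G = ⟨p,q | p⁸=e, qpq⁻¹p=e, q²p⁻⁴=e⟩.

G' = [G, G] is generated by all commutators. The generator-pair commutators are: [p, q] = p².
The subgroup they normally generate is {e, p², p⁴, p⁶}, of order 4.
Check: |G/G'| = 16/4 = 4 is the order of the abelianisation.

Answer: 4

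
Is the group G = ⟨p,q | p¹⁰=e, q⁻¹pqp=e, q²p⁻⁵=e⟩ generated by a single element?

Every cyclic group is abelian. But p·q = pq while q·p = p⁴q⁻¹, so p·q ≠ q·p and G is not abelian. Hence G is not cyclic.

Answer: No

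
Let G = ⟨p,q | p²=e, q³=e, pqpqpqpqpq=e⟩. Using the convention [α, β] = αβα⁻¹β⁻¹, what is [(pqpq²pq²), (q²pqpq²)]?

[(pqpq²pq²), (q²pqpq²)] = (pqpq²pq²)·(q²pqpq²)·(pqpq²pq²)⁻¹·(q²pqpq²)⁻¹.
  (pqpq²pq²) · (q²pqpq²) = q²pq²pqpq
  (q²pq²pqpq) · (qpqpq²p) = pq²pqpq²pq
  (pq²pqpq²pq) · (qpq²pq) = qpqp

Answer: qpqp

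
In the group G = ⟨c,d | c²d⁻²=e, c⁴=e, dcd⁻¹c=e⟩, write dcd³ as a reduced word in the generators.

Multiply left to right, reducing at each step:
  d · c = cd⁻¹
  (cd⁻¹) · d³ = c³

Answer: c³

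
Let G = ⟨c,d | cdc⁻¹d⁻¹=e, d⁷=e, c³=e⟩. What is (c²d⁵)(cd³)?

Compute (c²d⁵) · (cd³) by multiplying left to right and reducing via the relations at each step:
  (c²d⁵) · c = d⁵
  (d⁵) · d³ = d

Answer: d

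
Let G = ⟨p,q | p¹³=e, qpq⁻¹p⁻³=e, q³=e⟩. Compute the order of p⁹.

Compute successive powers until reaching e:
  (p⁹)¹ = p⁹, (p⁹)² = p⁵, (p⁹)³ = p, (p⁹)⁴ = p¹⁰, (p⁹)⁵ = p⁶, (p⁹)⁶ = p², (p⁹)⁷ = p¹¹, (p⁹)⁸ = p⁷, (p⁹)⁹ = p³, (p⁹)¹⁰ = p¹², (p⁹)¹¹ = p⁸, (p⁹)¹² = p⁴, (p⁹)¹³ = e.
The smallest positive k with (p⁹)ᵏ = e is 13.

Answer: 13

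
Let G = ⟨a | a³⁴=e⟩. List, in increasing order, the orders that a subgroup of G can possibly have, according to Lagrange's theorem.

|G| = 34 = 2 · 17. By Lagrange's theorem the order of any subgroup divides 34; the divisors of 34 are 1, 2, 17, 34.

Answer: 1, 2, 17, 34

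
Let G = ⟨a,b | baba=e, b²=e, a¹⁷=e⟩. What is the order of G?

Enumerate words in the generators, reducing via the relations: the distinct elements are
  {a, b, e, ab, a², a³, a⁴, a⁵, a⁶, a⁷, a⁸, a⁹, a²b, a³b, a¹², a¹³, a¹¹, a¹⁰, a¹⁴, a¹⁵, a¹⁶, a⁴b, a⁵b, a⁶b, a⁷b, a⁸b, a⁹b, a¹²b, a¹³b, a¹¹b, a¹⁰b, a¹⁴b, a¹⁵b, a¹⁶b}.
No further products give new elements, so |G| = 34.

Answer: 34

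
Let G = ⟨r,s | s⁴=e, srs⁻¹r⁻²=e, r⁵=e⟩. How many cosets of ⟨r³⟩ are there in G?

First find ord(r³) by computing successive powers:
  (r³)¹ = r³, (r³)² = r, (r³)³ = r⁴, (r³)⁴ = r², (r³)⁵ = e.
So |⟨r³⟩| = ord(r³) = 5. With |G| = 20, by Lagrange [G : ⟨r³⟩] = 20/5 = 4.

Answer: 4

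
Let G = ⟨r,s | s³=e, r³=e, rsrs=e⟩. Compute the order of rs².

Compute successive powers until reaching e:
  (rs²)¹ = rs², (rs²)² = sr², (rs²)³ = e.
The smallest positive k with (rs²)ᵏ = e is 3.

Answer: 3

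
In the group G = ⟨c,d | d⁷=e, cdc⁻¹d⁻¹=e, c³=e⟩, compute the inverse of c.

The order of c is 3 (smallest k with cᵏ = e), so c⁻¹ = c² = c².
Check: c · (c²) → c · c² = e, giving e as required.

Answer: c²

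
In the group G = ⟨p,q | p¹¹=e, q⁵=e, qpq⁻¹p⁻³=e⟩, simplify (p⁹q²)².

Compute successive powers of (p⁹q²), reducing at each step:
  (p⁹q²)²: (p⁹q²) · p⁹ = p²q²;   (p²q²) · q² = p²q⁴

Answer: p²q⁴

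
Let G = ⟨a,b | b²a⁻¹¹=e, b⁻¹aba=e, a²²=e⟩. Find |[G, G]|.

G' = [G, G] is generated by all commutators. The generator-pair commutators are: [a, b] = a².
The subgroup they normally generate is {e, a², a⁴, a⁶, a⁸, a¹⁰, a¹², a¹⁴, a¹⁶, a¹⁸, a²⁰}, of order 11.
Check: |G/G'| = 44/11 = 4 is the order of the abelianisation.

Answer: 11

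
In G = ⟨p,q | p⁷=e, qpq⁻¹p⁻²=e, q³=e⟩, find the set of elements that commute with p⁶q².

⟨p⁶q²⟩ ⊆ C_G(p⁶q²) since powers of p⁶q² commute with p⁶q²; so |C_G(p⁶q²)| ≥ |⟨p⁶q²⟩| = 3.
By orbit–stabilizer, |C_G(p⁶q²)| = |G| / |conj. class of p⁶q²| = 21 / 7 = 3.
The 3 elements commuting with p⁶q² are {e, p²q, p⁶q²}.

Answer: {e, p²q, p⁶q²}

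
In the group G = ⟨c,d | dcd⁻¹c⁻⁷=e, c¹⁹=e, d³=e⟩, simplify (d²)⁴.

Compute successive powers of (d²), reducing at each step:
  (d²)²: (d²) · d² = d
  (d²)³: d · d² = e
  (d²)⁴: e · d² = d²

Answer: d²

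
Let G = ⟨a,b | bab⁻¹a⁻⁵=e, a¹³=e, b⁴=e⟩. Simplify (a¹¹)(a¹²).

Compute (a¹¹) · (a¹²) by multiplying left to right and reducing via the relations at each step:
  (a¹¹) · a¹² = a¹⁰

Answer: a¹⁰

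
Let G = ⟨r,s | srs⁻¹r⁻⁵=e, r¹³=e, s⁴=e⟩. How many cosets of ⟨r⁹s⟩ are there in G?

First find ord(r⁹s) by computing successive powers:
  (r⁹s)¹ = r⁹s, (r⁹s)² = r²s², (r⁹s)³ = r⁶s³, (r⁹s)⁴ = e.
So |⟨r⁹s⟩| = ord(r⁹s) = 4. With |G| = 52, by Lagrange [G : ⟨r⁹s⟩] = 52/4 = 13.

Answer: 13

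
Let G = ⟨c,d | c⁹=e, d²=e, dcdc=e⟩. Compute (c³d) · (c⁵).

Compute (c³d) · (c⁵) by multiplying left to right and reducing via the relations at each step:
  (c³d) · c⁵ = c⁷d

Answer: c⁷d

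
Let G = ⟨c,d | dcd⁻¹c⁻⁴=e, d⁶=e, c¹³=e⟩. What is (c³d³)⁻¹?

The order of (c³d³) is 2 (smallest k with (c³d³)ᵏ = e), so (c³d³)⁻¹ = (c³d³)¹ = c³d³.
Check: (c³d³) · (c³d³) → (c³d³) · c³ = d³;   (d³) · d³ = e, giving e as required.

Answer: c³d³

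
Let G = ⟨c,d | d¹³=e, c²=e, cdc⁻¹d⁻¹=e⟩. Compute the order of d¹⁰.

Compute successive powers until reaching e:
  (d¹⁰)¹ = d¹⁰, (d¹⁰)² = d⁷, (d¹⁰)³ = d⁴, (d¹⁰)⁴ = d, (d¹⁰)⁵ = d¹¹, (d¹⁰)⁶ = d⁸, (d¹⁰)⁷ = d⁵, (d¹⁰)⁸ = d², (d¹⁰)⁹ = d¹², (d¹⁰)¹⁰ = d⁹, (d¹⁰)¹¹ = d⁶, (d¹⁰)¹² = d³, (d¹⁰)¹³ = e.
The smallest positive k with (d¹⁰)ᵏ = e is 13.

Answer: 13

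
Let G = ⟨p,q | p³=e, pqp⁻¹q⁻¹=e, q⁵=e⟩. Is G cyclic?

|G| = 15. The element pq has order 15 (its powers give 15 distinct elements), so ⟨pq⟩ = G and G is cyclic.

Answer: Yes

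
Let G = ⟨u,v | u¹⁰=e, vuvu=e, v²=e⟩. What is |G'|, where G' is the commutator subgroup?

G' = [G, G] is generated by all commutators. The generator-pair commutators are: [u, v] = u².
The subgroup they normally generate is {e, u², u⁴, u⁶, u⁸}, of order 5.
Check: |G/G'| = 20/5 = 4 is the order of the abelianisation.

Answer: 5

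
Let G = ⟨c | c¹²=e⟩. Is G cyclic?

|G| = 12. The element c has order 12 (its powers give 12 distinct elements), so ⟨c⟩ = G and G is cyclic.

Answer: Yes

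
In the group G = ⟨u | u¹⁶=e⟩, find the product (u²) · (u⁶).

Compute (u²) · (u⁶) by multiplying left to right and reducing via the relations at each step:
  (u²) · u⁶ = u⁸

Answer: u⁸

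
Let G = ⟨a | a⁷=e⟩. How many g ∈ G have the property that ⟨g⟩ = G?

G is cyclic of order 7. An element generates G iff its order is 7, and a cyclic group of order 7 has exactly φ(7) = 6 such elements.

Answer: 6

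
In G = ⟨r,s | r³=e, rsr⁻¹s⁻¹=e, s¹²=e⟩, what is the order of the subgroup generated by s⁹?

|⟨s⁹⟩| equals the order of s⁹. Compute successive powers until reaching e:
  (s⁹)¹ = s⁹, (s⁹)² = s⁶, (s⁹)³ = s³, (s⁹)⁴ = e.
The smallest positive k with (s⁹)ᵏ = e is 4, so |⟨s⁹⟩| = 4.

Answer: 4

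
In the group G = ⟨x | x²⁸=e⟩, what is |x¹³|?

Compute successive powers until reaching e:
  (x¹³)¹ = x¹³, (x¹³)² = x²⁶, (x¹³)³ = x¹¹, (x¹³)⁴ = x²⁴, (x¹³)⁵ = x⁹, (x¹³)⁶ = x²², (x¹³)⁷ = x⁷, (x¹³)⁸ = x²⁰, (x¹³)⁹ = x⁵, (x¹³)¹⁰ = x¹⁸, (x¹³)¹¹ = x³, (x¹³)¹² = x¹⁶, (x¹³)¹³ = x, (x¹³)¹⁴ = x¹⁴, (x¹³)¹⁵ = x²⁷, (x¹³)¹⁶ = x¹², (x¹³)¹⁷ = x²⁵, (x¹³)¹⁸ = x¹⁰, (x¹³)¹⁹ = x²³, (x¹³)²⁰ = x⁸, (x¹³)²¹ = x²¹, (x¹³)²² = x⁶, (x¹³)²³ = x¹⁹, (x¹³)²⁴ = x⁴, (x¹³)²⁵ = x¹⁷, (x¹³)²⁶ = x², (x¹³)²⁷ = x¹⁵, (x¹³)²⁸ = e.
The smallest positive k with (x¹³)ᵏ = e is 28.

Answer: 28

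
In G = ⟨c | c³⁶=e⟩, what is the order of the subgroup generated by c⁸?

|⟨c⁸⟩| equals the order of c⁸. Compute successive powers until reaching e:
  (c⁸)¹ = c⁸, (c⁸)² = c¹⁶, (c⁸)³ = c²⁴, (c⁸)⁴ = c³², (c⁸)⁵ = c⁴, (c⁸)⁶ = c¹², (c⁸)⁷ = c²⁰, (c⁸)⁸ = c²⁸, (c⁸)⁹ = e.
The smallest positive k with (c⁸)ᵏ = e is 9, so |⟨c⁸⟩| = 9.

Answer: 9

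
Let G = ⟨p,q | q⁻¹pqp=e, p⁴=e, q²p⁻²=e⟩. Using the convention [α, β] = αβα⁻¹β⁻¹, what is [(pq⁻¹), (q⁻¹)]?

[(pq⁻¹), (q⁻¹)] = (pq⁻¹)·(q⁻¹)·(pq⁻¹)⁻¹·(q⁻¹)⁻¹.
  (pq⁻¹) · (q⁻¹) = p³
  (p³) · (pq) = q
  q · q = p²

Answer: p²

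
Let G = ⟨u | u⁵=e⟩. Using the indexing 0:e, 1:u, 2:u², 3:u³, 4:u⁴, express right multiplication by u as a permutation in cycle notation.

(0 1 2 3 4)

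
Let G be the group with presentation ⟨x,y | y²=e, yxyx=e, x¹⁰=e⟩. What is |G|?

Enumerate words in the generators, reducing via the relations: the distinct elements are
  {e, x, y, xy, x², x³, x⁴, x⁵, x⁶, x⁷, x⁸, x⁹, x²y, x³y, x⁴y, x⁵y, x⁶y, x⁷y, x⁸y, x⁹y}.
No further products give new elements, so |G| = 20.

Answer: 20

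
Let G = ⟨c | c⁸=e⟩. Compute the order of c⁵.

Compute successive powers until reaching e:
  (c⁵)¹ = c⁵, (c⁵)² = c², (c⁵)³ = c⁷, (c⁵)⁴ = c⁴, (c⁵)⁵ = c, (c⁵)⁶ = c⁶, (c⁵)⁷ = c³, (c⁵)⁸ = e.
The smallest positive k with (c⁵)ᵏ = e is 8.

Answer: 8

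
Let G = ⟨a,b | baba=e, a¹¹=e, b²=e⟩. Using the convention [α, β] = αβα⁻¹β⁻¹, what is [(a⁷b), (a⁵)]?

[(a⁷b), (a⁵)] = (a⁷b)·(a⁵)·(a⁷b)⁻¹·(a⁵)⁻¹.
  (a⁷b) · (a⁵) = a²b
  (a²b) · (a⁷b) = a⁶
  (a⁶) · (a⁶) = a

Answer: a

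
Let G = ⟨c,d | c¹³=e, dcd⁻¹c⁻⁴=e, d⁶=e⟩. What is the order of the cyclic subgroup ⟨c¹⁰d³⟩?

|⟨c¹⁰d³⟩| equals the order of c¹⁰d³. Compute successive powers until reaching e:
  (c¹⁰d³)¹ = c¹⁰d³, (c¹⁰d³)² = e.
The smallest positive k with (c¹⁰d³)ᵏ = e is 2, so |⟨c¹⁰d³⟩| = 2.

Answer: 2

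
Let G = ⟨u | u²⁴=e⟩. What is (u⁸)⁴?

Compute successive powers of (u⁸), reducing at each step:
  (u⁸)²: (u⁸) · u⁸ = u¹⁶
  (u⁸)³: (u¹⁶) · u⁸ = e
  (u⁸)⁴: e · u⁸ = u⁸

Answer: u⁸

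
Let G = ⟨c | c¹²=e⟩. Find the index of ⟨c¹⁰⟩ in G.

First find ord(c¹⁰) by computing successive powers:
  (c¹⁰)¹ = c¹⁰, (c¹⁰)² = c⁸, (c¹⁰)³ = c⁶, (c¹⁰)⁴ = c⁴, (c¹⁰)⁵ = c², (c¹⁰)⁶ = e.
So |⟨c¹⁰⟩| = ord(c¹⁰) = 6. With |G| = 12, by Lagrange [G : ⟨c¹⁰⟩] = 12/6 = 2.

Answer: 2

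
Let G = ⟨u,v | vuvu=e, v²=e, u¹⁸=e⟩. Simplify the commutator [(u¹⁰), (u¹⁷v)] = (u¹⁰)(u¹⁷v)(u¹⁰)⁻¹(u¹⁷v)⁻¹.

[(u¹⁰), (u¹⁷v)] = (u¹⁰)·(u¹⁷v)·(u¹⁰)⁻¹·(u¹⁷v)⁻¹.
  (u¹⁰) · (u¹⁷v) = u⁹v
  (u⁹v) · (u⁸) = uv
  (uv) · (u¹⁷v) = u²

Answer: u²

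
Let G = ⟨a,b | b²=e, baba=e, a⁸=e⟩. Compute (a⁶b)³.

Compute successive powers of (a⁶b), reducing at each step:
  (a⁶b)²: (a⁶b) · a⁶ = b;   b · b = e
  (a⁶b)³: e · a⁶ = a⁶;   (a⁶) · b = a⁶b

Answer: a⁶b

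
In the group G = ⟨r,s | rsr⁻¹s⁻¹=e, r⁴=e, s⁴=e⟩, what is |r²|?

Compute successive powers until reaching e:
  (r²)¹ = r², (r²)² = e.
The smallest positive k with (r²)ᵏ = e is 2.

Answer: 2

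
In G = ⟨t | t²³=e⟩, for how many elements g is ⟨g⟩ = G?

G is cyclic of order 23. An element generates G iff its order is 23, and a cyclic group of order 23 has exactly φ(23) = 22 such elements.

Answer: 22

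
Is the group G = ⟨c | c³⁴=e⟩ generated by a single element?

|G| = 34. The element c has order 34 (its powers give 34 distinct elements), so ⟨c⟩ = G and G is cyclic.

Answer: Yes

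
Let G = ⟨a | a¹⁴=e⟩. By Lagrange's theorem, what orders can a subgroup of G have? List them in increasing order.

|G| = 14 = 2 · 7. By Lagrange's theorem the order of any subgroup divides 14; the divisors of 14 are 1, 2, 7, 14.

Answer: 1, 2, 7, 14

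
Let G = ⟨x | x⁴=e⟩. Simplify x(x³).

Compute x · (x³) by multiplying left to right and reducing via the relations at each step:
  x · x³ = e

Answer: e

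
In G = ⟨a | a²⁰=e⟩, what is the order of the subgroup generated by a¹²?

|⟨a¹²⟩| equals the order of a¹². Compute successive powers until reaching e:
  (a¹²)¹ = a¹², (a¹²)² = a⁴, (a¹²)³ = a¹⁶, (a¹²)⁴ = a⁸, (a¹²)⁵ = e.
The smallest positive k with (a¹²)ᵏ = e is 5, so |⟨a¹²⟩| = 5.

Answer: 5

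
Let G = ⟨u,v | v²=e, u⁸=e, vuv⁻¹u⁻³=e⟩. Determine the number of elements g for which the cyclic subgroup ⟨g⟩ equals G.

⟨g⟩ = G would require ord(g) = |G| = 16, but the maximum element order in G is 8 < 16. So G is not cyclic and no single element generates it: the count is 0.

Answer: 0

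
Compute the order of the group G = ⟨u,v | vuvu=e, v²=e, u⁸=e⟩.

Enumerate words in the generators, reducing via the relations: the distinct elements are
  {e, u, v, uv, u², u³, u⁴, u⁵, u⁶, u⁷, u²v, u³v, u⁴v, u⁵v, u⁶v, u⁷v}.
No further products give new elements, so |G| = 16.

Answer: 16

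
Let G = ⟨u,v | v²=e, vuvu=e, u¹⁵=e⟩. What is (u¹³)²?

Compute successive powers of (u¹³), reducing at each step:
  (u¹³)²: (u¹³) · u¹³ = u¹¹

Answer: u¹¹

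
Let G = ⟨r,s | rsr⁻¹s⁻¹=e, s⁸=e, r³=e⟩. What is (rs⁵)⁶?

Compute successive powers of (rs⁵), reducing at each step:
  (rs⁵)²: (rs⁵) · r = r²s⁵;   (r²s⁵) · s⁵ = r²s²
  (rs⁵)³: (r²s²) · r = s²;   (s²) · s⁵ = s⁷
  (rs⁵)⁴: (s⁷) · r = rs⁷;   (rs⁷) · s⁵ = rs⁴
  (rs⁵)⁵: (rs⁴) · r = r²s⁴;   (r²s⁴) · s⁵ = r²s
  (rs⁵)⁶: (r²s) · r = s;   s · s⁵ = s⁶

Answer: s⁶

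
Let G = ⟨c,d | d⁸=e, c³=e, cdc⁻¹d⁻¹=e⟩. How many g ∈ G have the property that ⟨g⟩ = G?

G is cyclic of order 24. An element generates G iff its order is 24, and a cyclic group of order 24 has exactly φ(24) = 8 such elements.

Answer: 8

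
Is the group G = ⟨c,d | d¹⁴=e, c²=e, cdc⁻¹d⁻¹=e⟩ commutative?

Each pair of generators commutes: c·d = cd = d·c. Since the generators pairwise commute, every element of G commutes with every other, so G is abelian.

Answer: Yes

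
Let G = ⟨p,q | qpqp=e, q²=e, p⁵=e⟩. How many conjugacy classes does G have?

The conjugacy classes (representative and size) are:
  [e] (size 1), [p] (size 2), [p²] (size 2), [q] (size 5).
Class equation: 1 + 2 + 2 + 5 = 10 = |G|. So G has 4 conjugacy classes.

Answer: 4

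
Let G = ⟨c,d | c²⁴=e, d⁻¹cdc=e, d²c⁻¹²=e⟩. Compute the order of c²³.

Compute successive powers until reaching e:
  (c²³)¹ = c²³, (c²³)² = c²², (c²³)³ = c²¹, (c²³)⁴ = c²⁰, (c²³)⁵ = c¹⁹, (c²³)⁶ = c¹⁸, (c²³)⁷ = c¹⁷, (c²³)⁸ = c¹⁶, (c²³)⁹ = c¹⁵, (c²³)¹⁰ = c¹⁴, (c²³)¹¹ = c¹³, (c²³)¹² = c¹², (c²³)¹³ = c¹¹, (c²³)¹⁴ = c¹⁰, (c²³)¹⁵ = c⁹, (c²³)¹⁶ = c⁸, (c²³)¹⁷ = c⁷, (c²³)¹⁸ = c⁶, (c²³)¹⁹ = c⁵, (c²³)²⁰ = c⁴, (c²³)²¹ = c³, (c²³)²² = c², (c²³)²³ = c, (c²³)²⁴ = e.
The smallest positive k with (c²³)ᵏ = e is 24.

Answer: 24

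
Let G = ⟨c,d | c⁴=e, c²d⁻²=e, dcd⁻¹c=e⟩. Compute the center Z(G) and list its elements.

An element z ∈ Z(G) iff z commutes with every generator.
For example c² is central: (c²)·c = c³ = c·(c²); (c²)·d = d⁻¹ = d·(c²).
Whereas c ∉ Z(G) since c·d = cd ≠ cd⁻¹ = d·c.
Checking each of the 8 elements this way gives Z(G) = {e, c²}, of order 2.

Answer: {e, c²}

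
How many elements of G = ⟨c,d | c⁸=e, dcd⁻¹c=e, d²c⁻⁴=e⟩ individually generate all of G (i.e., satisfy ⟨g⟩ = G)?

⟨g⟩ = G would require ord(g) = |G| = 16, but the maximum element order in G is 8 < 16. So G is not cyclic and no single element generates it: the count is 0.

Answer: 0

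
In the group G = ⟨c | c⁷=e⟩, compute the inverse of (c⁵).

The order of (c⁵) is 7 (smallest k with (c⁵)ᵏ = e), so (c⁵)⁻¹ = (c⁵)⁶ = c².
Check: (c⁵) · (c²) → (c⁵) · c² = e, giving e as required.

Answer: c²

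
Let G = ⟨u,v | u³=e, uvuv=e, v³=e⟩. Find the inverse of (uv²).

The order of (uv²) is 3 (smallest k with (uv²)ᵏ = e), so (uv²)⁻¹ = (uv²)² = vu².
Check: (uv²) · (vu²) → (uv²) · v = u;   u · u² = e, giving e as required.

Answer: vu²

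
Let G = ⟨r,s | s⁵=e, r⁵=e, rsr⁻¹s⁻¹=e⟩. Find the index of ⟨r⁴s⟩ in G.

First find ord(r⁴s) by computing successive powers:
  (r⁴s)¹ = r⁴s, (r⁴s)² = r³s², (r⁴s)³ = r²s³, (r⁴s)⁴ = rs⁴, (r⁴s)⁵ = e.
So |⟨r⁴s⟩| = ord(r⁴s) = 5. With |G| = 25, by Lagrange [G : ⟨r⁴s⟩] = 25/5 = 5.

Answer: 5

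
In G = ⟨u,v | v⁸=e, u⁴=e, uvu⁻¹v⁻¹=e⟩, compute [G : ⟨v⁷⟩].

First find ord(v⁷) by computing successive powers:
  (v⁷)¹ = v⁷, (v⁷)² = v⁶, (v⁷)³ = v⁵, (v⁷)⁴ = v⁴, (v⁷)⁵ = v³, (v⁷)⁶ = v², (v⁷)⁷ = v, (v⁷)⁸ = e.
So |⟨v⁷⟩| = ord(v⁷) = 8. With |G| = 32, by Lagrange [G : ⟨v⁷⟩] = 32/8 = 4.

Answer: 4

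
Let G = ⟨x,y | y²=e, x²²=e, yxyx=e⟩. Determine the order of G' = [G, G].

G' = [G, G] is generated by all commutators. The generator-pair commutators are: [x, y] = x².
The subgroup they normally generate is {e, x², x⁴, x⁶, x⁸, x¹⁰, x¹², x¹⁴, x¹⁶, x¹⁸, x²⁰}, of order 11.
Check: |G/G'| = 44/11 = 4 is the order of the abelianisation.

Answer: 11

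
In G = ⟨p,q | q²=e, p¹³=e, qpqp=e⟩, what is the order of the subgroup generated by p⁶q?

|⟨p⁶q⟩| equals the order of p⁶q. Compute successive powers until reaching e:
  (p⁶q)¹ = p⁶q, (p⁶q)² = e.
The smallest positive k with (p⁶q)ᵏ = e is 2, so |⟨p⁶q⟩| = 2.

Answer: 2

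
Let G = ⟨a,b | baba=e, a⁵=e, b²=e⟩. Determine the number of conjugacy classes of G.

The conjugacy classes (representative and size) are:
  [e] (size 1), [a] (size 2), [a²] (size 2), [b] (size 5).
Class equation: 1 + 2 + 2 + 5 = 10 = |G|. So G has 4 conjugacy classes.

Answer: 4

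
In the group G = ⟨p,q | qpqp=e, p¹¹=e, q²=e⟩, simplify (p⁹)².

Compute successive powers of (p⁹), reducing at each step:
  (p⁹)²: (p⁹) · p⁹ = p⁷

Answer: p⁷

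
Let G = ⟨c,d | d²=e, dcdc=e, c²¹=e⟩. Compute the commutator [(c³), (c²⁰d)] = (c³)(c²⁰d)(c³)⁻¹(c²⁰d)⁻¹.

[(c³), (c²⁰d)] = (c³)·(c²⁰d)·(c³)⁻¹·(c²⁰d)⁻¹.
  (c³) · (c²⁰d) = c²d
  (c²d) · (c¹⁸) = c⁵d
  (c⁵d) · (c²⁰d) = c⁶

Answer: c⁶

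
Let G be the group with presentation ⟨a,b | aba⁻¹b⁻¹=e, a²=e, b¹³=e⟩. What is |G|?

Enumerate words in the generators, reducing via the relations: the distinct elements are
  {a, b, e, ab, b², b³, b⁴, b⁵, b⁶, b⁷, b⁸, b⁹, ab², ab³, ab⁴, ab⁵, ab⁶, ab⁷, ab⁸, ab⁹, b¹², b¹¹, b¹⁰, ab¹², ab¹¹, ab¹⁰}.
No further products give new elements, so |G| = 26.

Answer: 26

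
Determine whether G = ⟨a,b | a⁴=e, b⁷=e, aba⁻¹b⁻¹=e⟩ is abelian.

Each pair of generators commutes: a·b = ab = b·a. Since the generators pairwise commute, every element of G commutes with every other, so G is abelian.

Answer: Yes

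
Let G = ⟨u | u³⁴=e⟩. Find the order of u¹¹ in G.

Compute successive powers until reaching e:
  (u¹¹)¹ = u¹¹, (u¹¹)² = u²², (u¹¹)³ = u³³, (u¹¹)⁴ = u¹⁰, (u¹¹)⁵ = u²¹, (u¹¹)⁶ = u³², (u¹¹)⁷ = u⁹, (u¹¹)⁸ = u²⁰, (u¹¹)⁹ = u³¹, (u¹¹)¹⁰ = u⁸, (u¹¹)¹¹ = u¹⁹, (u¹¹)¹² = u³⁰, (u¹¹)¹³ = u⁷, (u¹¹)¹⁴ = u¹⁸, (u¹¹)¹⁵ = u²⁹, (u¹¹)¹⁶ = u⁶, (u¹¹)¹⁷ = u¹⁷, (u¹¹)¹⁸ = u²⁸, (u¹¹)¹⁹ = u⁵, (u¹¹)²⁰ = u¹⁶, (u¹¹)²¹ = u²⁷, (u¹¹)²² = u⁴, (u¹¹)²³ = u¹⁵, (u¹¹)²⁴ = u²⁶, (u¹¹)²⁵ = u³, (u¹¹)²⁶ = u¹⁴, (u¹¹)²⁷ = u²⁵, (u¹¹)²⁸ = u², (u¹¹)²⁹ = u¹³, (u¹¹)³⁰ = u²⁴, (u¹¹)³¹ = u, (u¹¹)³² = u¹², (u¹¹)³³ = u²³, (u¹¹)³⁴ = e.
The smallest positive k with (u¹¹)ᵏ = e is 34.

Answer: 34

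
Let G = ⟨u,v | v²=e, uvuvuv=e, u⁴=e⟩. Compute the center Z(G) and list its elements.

An element z ∈ Z(G) iff z commutes with every generator.
For example e is central: e·u = u = u·e; e·v = v = v·e.
Whereas u ∉ Z(G) since u·v = uv ≠ vu = v·u.
Checking each of the 24 elements this way gives Z(G) = {e}, of order 1.

Answer: {e}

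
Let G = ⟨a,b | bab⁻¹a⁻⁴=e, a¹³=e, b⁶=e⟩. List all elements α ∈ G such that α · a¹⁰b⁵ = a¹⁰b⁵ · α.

⟨a¹⁰b⁵⟩ ⊆ C_G(a¹⁰b⁵) since powers of a¹⁰b⁵ commute with a¹⁰b⁵; so |C_G(a¹⁰b⁵)| ≥ |⟨a¹⁰b⁵⟩| = 6.
By orbit–stabilizer, |C_G(a¹⁰b⁵)| = |G| / |conj. class of a¹⁰b⁵| = 78 / 13 = 6.
The 6 elements commuting with a¹⁰b⁵ are {e, a⁵b³, a⁶b⁴, a⁸b², a¹²b, a¹⁰b⁵}.

Answer: {e, a⁵b³, a⁶b⁴, a⁸b², a¹²b, a¹⁰b⁵}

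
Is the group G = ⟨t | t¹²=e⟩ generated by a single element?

|G| = 12. The element t has order 12 (its powers give 12 distinct elements), so ⟨t⟩ = G and G is cyclic.

Answer: Yes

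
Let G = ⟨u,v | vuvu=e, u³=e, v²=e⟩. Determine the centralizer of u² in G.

⟨u²⟩ ⊆ C_G(u²) since powers of u² commute with u²; so |C_G(u²)| ≥ |⟨u²⟩| = 3.
By orbit–stabilizer, |C_G(u²)| = |G| / |conj. class of u²| = 6 / 2 = 3.
The 3 elements commuting with u² are {e, u, u²}.

Answer: {e, u, u²}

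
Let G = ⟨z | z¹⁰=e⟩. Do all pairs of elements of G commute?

G has a single generator, so G is cyclic and hence abelian.

Answer: Yes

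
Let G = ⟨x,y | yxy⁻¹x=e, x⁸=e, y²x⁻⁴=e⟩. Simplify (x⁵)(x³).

Compute (x⁵) · (x³) by multiplying left to right and reducing via the relations at each step:
  (x⁵) · x³ = e

Answer: e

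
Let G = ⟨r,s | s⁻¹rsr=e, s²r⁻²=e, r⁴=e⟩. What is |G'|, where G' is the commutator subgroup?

G' = [G, G] is generated by all commutators. The generator-pair commutators are: [r, s] = r².
The subgroup they normally generate is {e, r²}, of order 2.
Check: |G/G'| = 8/2 = 4 is the order of the abelianisation.

Answer: 2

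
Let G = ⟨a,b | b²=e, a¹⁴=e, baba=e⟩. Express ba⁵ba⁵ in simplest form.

Multiply left to right, reducing at each step:
  b · a⁵ = a⁹b
  (a⁹b) · b = a⁹
  (a⁹) · a⁵ = e

Answer: e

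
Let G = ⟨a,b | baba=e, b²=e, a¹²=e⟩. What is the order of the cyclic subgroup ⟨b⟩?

|⟨b⟩| equals the order of b. Compute successive powers until reaching e:
  b¹ = b, b² = e.
The smallest positive k with bᵏ = e is 2, so |⟨b⟩| = 2.

Answer: 2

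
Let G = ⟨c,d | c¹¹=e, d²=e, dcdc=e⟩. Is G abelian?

c·d = cd but d·c = c¹⁰d, so c·d ≠ d·c and G is not abelian.

Answer: No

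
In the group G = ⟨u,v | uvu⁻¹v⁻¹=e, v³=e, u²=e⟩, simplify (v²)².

Compute successive powers of (v²), reducing at each step:
  (v²)²: (v²) · v² = v

Answer: v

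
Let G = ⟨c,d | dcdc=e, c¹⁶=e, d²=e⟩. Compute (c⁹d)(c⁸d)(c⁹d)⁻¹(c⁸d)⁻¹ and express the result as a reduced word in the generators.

[(c⁹d), (c⁸d)] = (c⁹d)·(c⁸d)·(c⁹d)⁻¹·(c⁸d)⁻¹.
  (c⁹d) · (c⁸d) = c
  c · (c⁹d) = c¹⁰d
  (c¹⁰d) · (c⁸d) = c²

Answer: c²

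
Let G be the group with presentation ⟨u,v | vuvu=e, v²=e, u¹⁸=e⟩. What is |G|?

Enumerate words in the generators, reducing via the relations: the distinct elements are
  {e, u, v, uv, u², u³, u⁴, u⁵, u⁶, u⁷, u⁸, u⁹, u²v, u³v, u¹², u¹³, u¹¹, u¹⁰, u¹⁴, u¹⁵, u¹⁶, u¹⁷, u⁴v, u⁵v, u⁶v, u⁷v, u⁸v, u⁹v, u¹²v, u¹³v, u¹¹v, u¹⁰v, u¹⁴v, u¹⁵v, u¹⁶v, u¹⁷v}.
No further products give new elements, so |G| = 36.

Answer: 36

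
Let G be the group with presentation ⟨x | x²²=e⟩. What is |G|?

G is generated by a single element, so G is cyclic. The relator gives x²² = e and no smaller power is forced to be e, so the 22 powers {e, x, x², x³, x⁴, x⁵, x⁶, x⁷, x⁸, x⁹, x²¹, x²⁰, x¹², x¹³, x¹¹, x¹⁰, x¹⁴, x¹⁵, x¹⁶, x¹⁷, x¹⁸, x¹⁹} are distinct. Hence |G| = 22.

Answer: 22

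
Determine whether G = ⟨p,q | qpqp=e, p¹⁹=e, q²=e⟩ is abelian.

p·q = pq but q·p = p¹⁸q, so p·q ≠ q·p and G is not abelian.

Answer: No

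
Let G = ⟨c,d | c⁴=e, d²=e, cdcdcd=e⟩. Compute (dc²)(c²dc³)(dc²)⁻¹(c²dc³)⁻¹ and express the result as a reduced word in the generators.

[(dc²), (c²dc³)] = (dc²)·(c²dc³)·(dc²)⁻¹·(c²dc³)⁻¹.
  (dc²) · (c²dc³) = c³
  (c³) · (c²d) = cd
  (cd) · (cdc²) = dc

Answer: dc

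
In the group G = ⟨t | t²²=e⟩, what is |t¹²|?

Compute successive powers until reaching e:
  (t¹²)¹ = t¹², (t¹²)² = t², (t¹²)³ = t¹⁴, (t¹²)⁴ = t⁴, (t¹²)⁵ = t¹⁶, (t¹²)⁶ = t⁶, (t¹²)⁷ = t¹⁸, (t¹²)⁸ = t⁸, (t¹²)⁹ = t²⁰, (t¹²)¹⁰ = t¹⁰, (t¹²)¹¹ = e.
The smallest positive k with (t¹²)ᵏ = e is 11.

Answer: 11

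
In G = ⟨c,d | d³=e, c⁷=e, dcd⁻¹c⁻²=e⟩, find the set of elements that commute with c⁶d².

⟨c⁶d²⟩ ⊆ C_G(c⁶d²) since powers of c⁶d² commute with c⁶d²; so |C_G(c⁶d²)| ≥ |⟨c⁶d²⟩| = 3.
By orbit–stabilizer, |C_G(c⁶d²)| = |G| / |conj. class of c⁶d²| = 21 / 7 = 3.
The 3 elements commuting with c⁶d² are {e, c²d, c⁶d²}.

Answer: {e, c²d, c⁶d²}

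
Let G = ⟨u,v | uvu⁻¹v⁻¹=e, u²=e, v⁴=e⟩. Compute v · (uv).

Compute v · (uv) by multiplying left to right and reducing via the relations at each step:
  v · u = uv
  (uv) · v = uv²

Answer: uv²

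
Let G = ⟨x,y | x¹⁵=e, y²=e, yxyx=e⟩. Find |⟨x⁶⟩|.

|⟨x⁶⟩| equals the order of x⁶. Compute successive powers until reaching e:
  (x⁶)¹ = x⁶, (x⁶)² = x¹², (x⁶)³ = x³, (x⁶)⁴ = x⁹, (x⁶)⁵ = e.
The smallest positive k with (x⁶)ᵏ = e is 5, so |⟨x⁶⟩| = 5.

Answer: 5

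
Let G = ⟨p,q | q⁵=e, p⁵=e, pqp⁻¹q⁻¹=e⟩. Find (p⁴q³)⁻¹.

The order of (p⁴q³) is 5 (smallest k with (p⁴q³)ᵏ = e), so (p⁴q³)⁻¹ = (p⁴q³)⁴ = pq².
Check: (p⁴q³) · (pq²) → (p⁴q³) · p = q³;   (q³) · q² = e, giving e as required.

Answer: pq²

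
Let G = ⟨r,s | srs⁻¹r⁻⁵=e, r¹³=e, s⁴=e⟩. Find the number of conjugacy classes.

The conjugacy classes (representative and size) are:
  [e] (size 1), [r] (size 4), [r²] (size 4), [r⁹] (size 4), [r¹²s] (size 13), [r⁴s²] (size 13), [r¹²s³] (size 13).
Class equation: 1 + 4 + 4 + 4 + 13 + 13 + 13 = 52 = |G|. So G has 7 conjugacy classes.

Answer: 7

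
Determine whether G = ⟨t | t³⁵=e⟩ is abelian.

G has a single generator, so G is cyclic and hence abelian.

Answer: Yes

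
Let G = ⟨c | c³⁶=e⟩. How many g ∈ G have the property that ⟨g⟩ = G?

G is cyclic of order 36. An element generates G iff its order is 36, and a cyclic group of order 36 has exactly φ(36) = 12 such elements.

Answer: 12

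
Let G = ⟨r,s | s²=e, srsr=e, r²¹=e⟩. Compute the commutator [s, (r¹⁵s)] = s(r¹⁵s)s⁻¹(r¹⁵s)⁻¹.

[s, (r¹⁵s)] = s·(r¹⁵s)·s⁻¹·(r¹⁵s)⁻¹.
  s · (r¹⁵s) = r⁶
  (r⁶) · s = r⁶s
  (r⁶s) · (r¹⁵s) = r¹²

Answer: r¹²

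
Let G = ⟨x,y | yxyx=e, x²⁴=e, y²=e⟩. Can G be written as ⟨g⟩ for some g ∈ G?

Every cyclic group is abelian. But x·y = xy while y·x = x²³y, so x·y ≠ y·x and G is not abelian. Hence G is not cyclic.

Answer: No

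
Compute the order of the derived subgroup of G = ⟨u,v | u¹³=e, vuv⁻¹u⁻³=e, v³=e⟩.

G' = [G, G] is generated by all commutators. The generator-pair commutators are: [u, v] = u¹¹.
The subgroup they normally generate is {e, u, u², u³, u⁴, u⁵, u⁶, u⁷, u⁸, u⁹, u¹⁰, u¹¹, u¹²}, of order 13.
Check: |G/G'| = 39/13 = 3 is the order of the abelianisation.

Answer: 13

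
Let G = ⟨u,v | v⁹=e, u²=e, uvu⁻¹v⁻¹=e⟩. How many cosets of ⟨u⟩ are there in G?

First find ord(u) by computing successive powers:
  u¹ = u, u² = e.
So |⟨u⟩| = ord(u) = 2. With |G| = 18, by Lagrange [G : ⟨u⟩] = 18/2 = 9.

Answer: 9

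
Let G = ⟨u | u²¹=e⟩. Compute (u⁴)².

Compute successive powers of (u⁴), reducing at each step:
  (u⁴)²: (u⁴) · u⁴ = u⁸

Answer: u⁸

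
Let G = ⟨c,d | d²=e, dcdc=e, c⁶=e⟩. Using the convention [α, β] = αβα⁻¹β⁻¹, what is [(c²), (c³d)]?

[(c²), (c³d)] = (c²)·(c³d)·(c²)⁻¹·(c³d)⁻¹.
  (c²) · (c³d) = c⁵d
  (c⁵d) · (c⁴) = cd
  (cd) · (c³d) = c⁴

Answer: c⁴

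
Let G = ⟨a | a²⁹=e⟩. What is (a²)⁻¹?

The order of (a²) is 29 (smallest k with (a²)ᵏ = e), so (a²)⁻¹ = (a²)²⁸ = a²⁷.
Check: (a²) · (a²⁷) → (a²) · a²⁷ = e, giving e as required.

Answer: a²⁷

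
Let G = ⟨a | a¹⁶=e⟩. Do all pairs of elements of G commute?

G has a single generator, so G is cyclic and hence abelian.

Answer: Yes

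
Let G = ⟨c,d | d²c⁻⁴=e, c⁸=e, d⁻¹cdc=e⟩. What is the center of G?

An element z ∈ Z(G) iff z commutes with every generator.
For example c⁴ is central: (c⁴)·c = c⁵ = c·(c⁴); (c⁴)·d = d⁻¹ = d·(c⁴).
Whereas c ∉ Z(G) since c·d = cd ≠ c³d⁻¹ = d·c.
Checking each of the 16 elements this way gives Z(G) = {e, c⁴}, of order 2.

Answer: {e, c⁴}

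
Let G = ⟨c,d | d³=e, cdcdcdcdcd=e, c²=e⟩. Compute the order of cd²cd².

Compute successive powers until reaching e:
  (cd²cd²)¹ = cd²cd², (cd²cd²)² = dc, (cd²cd²)³ = cd², (cd²cd²)⁴ = dcdc, (cd²cd²)⁵ = e.
The smallest positive k with (cd²cd²)ᵏ = e is 5.

Answer: 5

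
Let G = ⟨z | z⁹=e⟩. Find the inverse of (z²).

The order of (z²) is 9 (smallest k with (z²)ᵏ = e), so (z²)⁻¹ = (z²)⁸ = z⁷.
Check: (z²) · (z⁷) → (z²) · z⁷ = e, giving e as required.

Answer: z⁷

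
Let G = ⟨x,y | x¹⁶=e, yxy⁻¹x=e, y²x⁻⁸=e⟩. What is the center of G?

An element z ∈ Z(G) iff z commutes with every generator.
For example x⁸ is central: (x⁸)·x = x⁹ = x·(x⁸); (x⁸)·y = y⁻¹ = y·(x⁸).
Whereas x ∉ Z(G) since x·y = xy ≠ x⁷y⁻¹ = y·x.
Checking each of the 32 elements this way gives Z(G) = {e, x⁸}, of order 2.

Answer: {e, x⁸}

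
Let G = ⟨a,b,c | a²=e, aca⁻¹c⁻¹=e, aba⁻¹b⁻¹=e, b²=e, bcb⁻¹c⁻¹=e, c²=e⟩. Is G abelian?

Each pair of generators commutes: a·b = ab = b·a; a·c = ac = c·a; b·c = bc = c·b. Since the generators pairwise commute, every element of G commutes with every other, so G is abelian.

Answer: Yes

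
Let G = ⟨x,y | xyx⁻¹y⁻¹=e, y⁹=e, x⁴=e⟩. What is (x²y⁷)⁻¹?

The order of (x²y⁷) is 18 (smallest k with (x²y⁷)ᵏ = e), so (x²y⁷)⁻¹ = (x²y⁷)¹⁷ = x²y².
Check: (x²y⁷) · (x²y²) → (x²y⁷) · x² = y⁷;   (y⁷) · y² = e, giving e as required.

Answer: x²y²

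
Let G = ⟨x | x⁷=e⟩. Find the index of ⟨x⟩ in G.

First find ord(x) by computing successive powers:
  x¹ = x, x² = x², x³ = x³, x⁴ = x⁴, x⁵ = x⁵, x⁶ = x⁶, x⁷ = e.
So |⟨x⟩| = ord(x) = 7. With |G| = 7, by Lagrange [G : ⟨x⟩] = 7/7 = 1.

Answer: 1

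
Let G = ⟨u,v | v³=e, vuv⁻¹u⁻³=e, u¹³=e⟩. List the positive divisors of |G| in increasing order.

|G| = 39 = 3 · 13. By Lagrange's theorem the order of any subgroup divides 39; the divisors of 39 are 1, 3, 13, 39.

Answer: 1, 3, 13, 39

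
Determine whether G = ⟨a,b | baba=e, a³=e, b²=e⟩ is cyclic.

Every cyclic group is abelian. But a·b = ab while b·a = a²b, so a·b ≠ b·a and G is not abelian. Hence G is not cyclic.

Answer: No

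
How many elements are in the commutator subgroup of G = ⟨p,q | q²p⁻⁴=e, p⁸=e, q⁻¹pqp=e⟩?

G' = [G, G] is generated by all commutators. The generator-pair commutators are: [p, q] = p².
The subgroup they normally generate is {e, p², p⁴, p⁶}, of order 4.
Check: |G/G'| = 16/4 = 4 is the order of the abelianisation.

Answer: 4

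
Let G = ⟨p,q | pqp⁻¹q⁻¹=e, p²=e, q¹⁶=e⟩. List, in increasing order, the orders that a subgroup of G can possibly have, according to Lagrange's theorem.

|G| = 32 = 2⁵. By Lagrange's theorem the order of any subgroup divides 32; the divisors of 32 are 1, 2, 4, 8, 16, 32.

Answer: 1, 2, 4, 8, 16, 32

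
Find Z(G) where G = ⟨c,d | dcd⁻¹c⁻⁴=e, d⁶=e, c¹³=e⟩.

An element z ∈ Z(G) iff z commutes with every generator.
For example e is central: e·c = c = c·e; e·d = d = d·e.
Whereas c ∉ Z(G) since c·d = cd ≠ c⁴d = d·c.
Checking each of the 78 elements this way gives Z(G) = {e}, of order 1.

Answer: {e}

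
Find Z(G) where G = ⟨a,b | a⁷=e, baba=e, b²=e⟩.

An element z ∈ Z(G) iff z commutes with every generator.
For example e is central: e·a = a = a·e; e·b = b = b·e.
Whereas a ∉ Z(G) since a·b = ab ≠ a⁶b = b·a.
Checking each of the 14 elements this way gives Z(G) = {e}, of order 1.

Answer: {e}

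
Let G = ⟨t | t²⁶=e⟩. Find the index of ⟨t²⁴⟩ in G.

First find ord(t²⁴) by computing successive powers:
  (t²⁴)¹ = t²⁴, (t²⁴)² = t²², (t²⁴)³ = t²⁰, (t²⁴)⁴ = t¹⁸, (t²⁴)⁵ = t¹⁶, (t²⁴)⁶ = t¹⁴, (t²⁴)⁷ = t¹², (t²⁴)⁸ = t¹⁰, (t²⁴)⁹ = t⁸, (t²⁴)¹⁰ = t⁶, (t²⁴)¹¹ = t⁴, (t²⁴)¹² = t², (t²⁴)¹³ = e.
So |⟨t²⁴⟩| = ord(t²⁴) = 13. With |G| = 26, by Lagrange [G : ⟨t²⁴⟩] = 26/13 = 2.

Answer: 2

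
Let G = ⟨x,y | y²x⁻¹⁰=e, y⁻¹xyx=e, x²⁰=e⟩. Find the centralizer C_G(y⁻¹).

⟨y⁻¹⟩ ⊆ C_G(y⁻¹) since powers of y⁻¹ commute with y⁻¹; so |C_G(y⁻¹)| ≥ |⟨y⁻¹⟩| = 4.
By orbit–stabilizer, |C_G(y⁻¹)| = |G| / |conj. class of y⁻¹| = 40 / 10 = 4.
The 4 elements commuting with y⁻¹ are {e, x¹⁰, y, y⁻¹}.

Answer: {e, x¹⁰, y, y⁻¹}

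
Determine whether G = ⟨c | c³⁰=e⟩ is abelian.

G has a single generator, so G is cyclic and hence abelian.

Answer: Yes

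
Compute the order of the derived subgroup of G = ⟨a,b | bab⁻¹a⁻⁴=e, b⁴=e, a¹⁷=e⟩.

G' = [G, G] is generated by all commutators. The generator-pair commutators are: [a, b] = a¹⁴.
The subgroup they normally generate is {e, a, a², a³, a⁴, a⁵, a⁶, a⁷, a⁸, a⁹, a¹⁰, a¹¹, a¹², a¹³, a¹⁴, a¹⁵, a¹⁶}, of order 17.
Check: |G/G'| = 68/17 = 4 is the order of the abelianisation.

Answer: 17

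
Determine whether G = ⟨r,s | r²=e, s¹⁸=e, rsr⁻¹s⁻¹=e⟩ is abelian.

Each pair of generators commutes: r·s = rs = s·r. Since the generators pairwise commute, every element of G commutes with every other, so G is abelian.

Answer: Yes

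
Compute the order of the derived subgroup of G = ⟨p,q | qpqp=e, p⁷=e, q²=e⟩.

G' = [G, G] is generated by all commutators. The generator-pair commutators are: [p, q] = p².
The subgroup they normally generate is {e, p, p², p³, p⁴, p⁵, p⁶}, of order 7.
Check: |G/G'| = 14/7 = 2 is the order of the abelianisation.

Answer: 7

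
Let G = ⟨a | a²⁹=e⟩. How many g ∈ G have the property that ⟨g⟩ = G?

G is cyclic of order 29. An element generates G iff its order is 29, and a cyclic group of order 29 has exactly φ(29) = 28 such elements.

Answer: 28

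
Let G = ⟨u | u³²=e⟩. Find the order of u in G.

Compute successive powers until reaching e:
  u¹ = u, u² = u², u³ = u³, u⁴ = u⁴, u⁵ = u⁵, u⁶ = u⁶, u⁷ = u⁷, u⁸ = u⁸, u⁹ = u⁹, u¹⁰ = u¹⁰, u¹¹ = u¹¹, u¹² = u¹², u¹³ = u¹³, u¹⁴ = u¹⁴, u¹⁵ = u¹⁵, u¹⁶ = u¹⁶, u¹⁷ = u¹⁷, u¹⁸ = u¹⁸, u¹⁹ = u¹⁹, u²⁰ = u²⁰, u²¹ = u²¹, u²² = u²², u²³ = u²³, u²⁴ = u²⁴, u²⁵ = u²⁵, u²⁶ = u²⁶, u²⁷ = u²⁷, u²⁸ = u²⁸, u²⁹ = u²⁹, u³⁰ = u³⁰, u³¹ = u³¹, u³² = e.
The smallest positive k with uᵏ = e is 32.

Answer: 32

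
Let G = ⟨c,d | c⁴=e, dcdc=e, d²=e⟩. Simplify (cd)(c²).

Compute (cd) · (c²) by multiplying left to right and reducing via the relations at each step:
  (cd) · c² = c³d

Answer: c³d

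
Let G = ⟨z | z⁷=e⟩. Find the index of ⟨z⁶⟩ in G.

First find ord(z⁶) by computing successive powers:
  (z⁶)¹ = z⁶, (z⁶)² = z⁵, (z⁶)³ = z⁴, (z⁶)⁴ = z³, (z⁶)⁵ = z², (z⁶)⁶ = z, (z⁶)⁷ = e.
So |⟨z⁶⟩| = ord(z⁶) = 7. With |G| = 7, by Lagrange [G : ⟨z⁶⟩] = 7/7 = 1.

Answer: 1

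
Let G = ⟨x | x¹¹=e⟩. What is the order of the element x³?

Compute successive powers until reaching e:
  (x³)¹ = x³, (x³)² = x⁶, (x³)³ = x⁹, (x³)⁴ = x, (x³)⁵ = x⁴, (x³)⁶ = x⁷, (x³)⁷ = x¹⁰, (x³)⁸ = x², (x³)⁹ = x⁵, (x³)¹⁰ = x⁸, (x³)¹¹ = e.
The smallest positive k with (x³)ᵏ = e is 11.

Answer: 11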